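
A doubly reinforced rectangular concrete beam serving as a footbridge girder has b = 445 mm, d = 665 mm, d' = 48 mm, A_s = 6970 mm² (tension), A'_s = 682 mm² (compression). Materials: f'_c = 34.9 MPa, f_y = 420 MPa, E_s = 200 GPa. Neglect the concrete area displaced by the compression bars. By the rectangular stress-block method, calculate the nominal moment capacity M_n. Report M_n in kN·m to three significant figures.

Assume both tension and compression steel yield.
Net tension couple steel: A_s − A'_s = 6288 mm².
a = (A_s − A'_s) f_y / (0.85 f'_c b) = 2640960/(0.85 × 34.9 × 445) = 200.06 mm.
c = a/β₁ = 200.06/0.801 = 249.76 mm; ε'_s = 0.003(c − d')/c = 0.0024 ≥ f_y/E_s = 0.0021, so compression steel does yield.
M_n = (A_s − A'_s) f_y (d − a/2) + A'_s f_y (d − d') = [2640960 × (665 − 100.03) + 286440 × (665 − 48)] × 10⁻⁶ = 1492.06 + 176.73 = 1668.79 kN·m.

M_n ≈ 1670 kN·m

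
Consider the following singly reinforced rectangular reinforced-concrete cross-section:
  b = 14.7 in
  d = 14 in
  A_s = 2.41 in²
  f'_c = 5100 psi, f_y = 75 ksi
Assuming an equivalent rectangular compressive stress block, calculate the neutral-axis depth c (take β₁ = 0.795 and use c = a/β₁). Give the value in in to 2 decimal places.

T = A_s f_y = 2.41 × 75 = 180.75 kips.
a = T/(0.85 f'_c b) = 180.75/(0.85 × 5.1 × 14.7) = 2.8364 in.
With β₁ = 0.795, c = a/β₁ = 2.8364/0.795 = 3.57 in.

c ≈ 3.57 in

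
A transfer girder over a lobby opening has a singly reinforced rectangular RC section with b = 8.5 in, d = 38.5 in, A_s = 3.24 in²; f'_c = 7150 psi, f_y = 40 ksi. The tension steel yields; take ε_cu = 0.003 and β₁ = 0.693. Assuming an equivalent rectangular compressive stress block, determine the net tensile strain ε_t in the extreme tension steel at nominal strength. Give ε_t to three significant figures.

ε_t ≈ 0.0289

a = A_s f_y/(0.85 f'_c b) = 2.509 in.
β₁ = 0.693, so c = a/β₁ = 2.509/0.693 = 3.620 in.
From the linear strain diagram with ε_cu = 0.003: ε_t = 0.003 (d − c)/c = 0.003 × (38.5 − 3.620)/3.620 = 0.0289.
Since ε_t ≥ 0.005, the section is tension-controlled.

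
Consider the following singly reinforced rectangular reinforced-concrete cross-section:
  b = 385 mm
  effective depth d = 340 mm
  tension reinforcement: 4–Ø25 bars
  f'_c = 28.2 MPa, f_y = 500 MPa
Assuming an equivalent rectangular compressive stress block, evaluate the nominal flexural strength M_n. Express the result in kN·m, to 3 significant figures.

M_n ≈ 282 kN·m

A_s = 4 × 491 = 1964 mm².
T = A_s f_y = 1964 × 500 = 982000 N = 982 kN.
From C = T: a = T/(0.85 f'_c b) = 982000/(0.85 × 28.2 × 385) = 106.41 mm.
M_n = T(d − a/2) = 982 kN × (340 − 53.205) mm = 281.63 kN·m.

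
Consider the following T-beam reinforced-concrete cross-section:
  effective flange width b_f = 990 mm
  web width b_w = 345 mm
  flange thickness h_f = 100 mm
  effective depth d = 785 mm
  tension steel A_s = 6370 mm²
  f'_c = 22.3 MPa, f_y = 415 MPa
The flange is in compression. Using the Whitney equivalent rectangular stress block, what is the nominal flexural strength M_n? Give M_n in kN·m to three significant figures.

Tension: T = A_s f_y = 6370 × 415 = 2643550 N.
Try a within the flange: a = T/(0.85 f'_c b_f) = 2643550/(0.85 × 22.3 × 990) = 140.87 mm.
a = 140.87 > h_f = 100 mm: the block extends into the web. Split into flange-overhang and web parts.
C_f = 0.85 f'_c (b_f − b_w) h_f = 0.85 × 22.3 × (990 − 345) × 100 = 1222598 N.
Remaining web compression depth: a_w = (T − C_f)/(0.85 f'_c b_w) = (2643550 − 1222598)/(0.85 × 22.3 × 345) = 217.29 mm.
M_n = C_f(d − h_f/2) + (T − C_f)(d − a_w/2) = 1222598 × (785 − 50) + 1420952 × (785 − 108.645) = 898.61 + 961.07 = 1859.68 × 10⁶ N·mm.
M_n = 1859.68 kN·m.

M_n ≈ 1860 kN·m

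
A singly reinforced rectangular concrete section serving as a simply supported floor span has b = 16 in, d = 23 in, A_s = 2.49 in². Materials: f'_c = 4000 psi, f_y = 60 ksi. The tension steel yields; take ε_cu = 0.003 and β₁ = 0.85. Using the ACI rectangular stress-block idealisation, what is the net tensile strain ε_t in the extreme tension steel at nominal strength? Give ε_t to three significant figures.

ε_t ≈ 0.0184

a = A_s f_y/(0.85 f'_c b) = 2.746 in.
β₁ = 0.85, so c = a/β₁ = 2.746/0.85 = 3.231 in.
From the linear strain diagram with ε_cu = 0.003: ε_t = 0.003 (d − c)/c = 0.003 × (23 − 3.231)/3.231 = 0.0184.
Since ε_t ≥ 0.005, the section is tension-controlled.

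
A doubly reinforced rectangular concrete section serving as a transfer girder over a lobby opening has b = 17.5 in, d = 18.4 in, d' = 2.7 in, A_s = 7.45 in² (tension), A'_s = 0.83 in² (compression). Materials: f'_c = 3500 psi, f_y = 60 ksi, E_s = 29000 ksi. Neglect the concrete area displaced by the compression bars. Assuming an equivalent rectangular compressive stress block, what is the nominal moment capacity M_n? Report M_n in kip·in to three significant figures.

M_n ≈ 6580 kip·in

Assume both steels yield.
a = (A_s − A'_s) f_y/(0.85 f'_c b) = (7.45 − 0.83) × 60/(0.85 × 3.5 × 17.5) = 7.629 in.
c = a/β₁ = 7.629/0.85 = 8.975 in; ε'_s = 0.003(c − d')/c = 0.0021 ≥ ε_y = 0.0021, so the compression steel yields.
M_n = (A_s − A'_s) f_y (d − a/2) + A'_s f_y (d − d') = 397.2 × (18.4 − 3.8145) + 49.8 × (18.4 − 2.7) = 5793.4 + 781.9 = 6575.3 kip·in.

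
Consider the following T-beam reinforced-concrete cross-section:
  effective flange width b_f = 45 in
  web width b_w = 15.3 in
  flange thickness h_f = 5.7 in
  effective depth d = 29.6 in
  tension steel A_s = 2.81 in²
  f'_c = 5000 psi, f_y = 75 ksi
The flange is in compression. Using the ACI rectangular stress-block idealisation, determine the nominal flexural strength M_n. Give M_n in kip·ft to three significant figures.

M_n ≈ 510 kip·ft

Tension: T = A_s f_y = 2.81 × 75 = 210.75 kips.
Try a within the flange: a = T/(0.85 f'_c b_f) = 210.75/(0.85 × 5 × 45) = 1.102 in.
Since a = 1.102 ≤ h_f = 5.7 in, the stress block lies entirely in the flange; analyse as a rectangular beam of width b_f.
M_n = T(d − a/2) = 210.75 × (29.6 − 0.551) = 6122.1 kip·in.
M_n = 6122.1/12 = 510.18 kip·ft.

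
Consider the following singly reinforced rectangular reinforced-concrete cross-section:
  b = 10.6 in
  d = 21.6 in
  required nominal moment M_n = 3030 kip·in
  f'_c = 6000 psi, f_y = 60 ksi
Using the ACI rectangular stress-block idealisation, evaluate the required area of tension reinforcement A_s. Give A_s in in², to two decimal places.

From M_n = 0.85 f'_c a b (d − a/2):
a = d − √(d² − 2M_n/(0.85 f'_c b)) = 21.6 − √(21.6² − 2 × 3030/(0.85 × 6 × 10.6)) = 2.773 in.
A_s = 0.85 f'_c a b / f_y = 0.85 × 6 × 2.773 × 10.6 / 60 = 2.498 in².

A_s ≈ 2.50 in²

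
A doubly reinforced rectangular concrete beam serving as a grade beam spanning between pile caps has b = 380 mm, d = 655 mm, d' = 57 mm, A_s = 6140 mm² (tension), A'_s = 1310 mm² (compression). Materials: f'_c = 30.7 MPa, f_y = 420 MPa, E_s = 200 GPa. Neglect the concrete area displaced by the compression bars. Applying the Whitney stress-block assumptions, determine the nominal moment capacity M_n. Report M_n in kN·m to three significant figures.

Assume both tension and compression steel yield.
Net tension couple steel: A_s − A'_s = 4830 mm².
a = (A_s − A'_s) f_y / (0.85 f'_c b) = 2028600/(0.85 × 30.7 × 380) = 204.58 mm.
c = a/β₁ = 204.58/0.831 = 246.19 mm; ε'_s = 0.003(c − d')/c = 0.0023 ≥ f_y/E_s = 0.0021, so compression steel does yield.
M_n = (A_s − A'_s) f_y (d − a/2) + A'_s f_y (d − d') = [2028600 × (655 − 102.29) + 550200 × (655 − 57)] × 10⁻⁶ = 1121.23 + 329.02 = 1450.25 kN·m.

M_n ≈ 1450 kN·m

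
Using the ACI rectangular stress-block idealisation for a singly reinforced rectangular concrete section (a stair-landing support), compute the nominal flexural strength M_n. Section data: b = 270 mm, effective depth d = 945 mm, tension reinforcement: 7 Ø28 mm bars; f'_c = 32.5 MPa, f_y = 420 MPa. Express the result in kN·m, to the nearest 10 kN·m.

M_n ≈ 1490 kN·m

A_s = 7 × 616 = 4312 mm².
T = A_s f_y = 4312 × 420 = 1811040 N = 1811.04 kN.
From C = T: a = T/(0.85 f'_c b) = 1811040/(0.85 × 32.5 × 270) = 242.81 mm.
M_n = T(d − a/2) = 1811.04 kN × (945 − 121.405) mm = 1491.56 kN·m.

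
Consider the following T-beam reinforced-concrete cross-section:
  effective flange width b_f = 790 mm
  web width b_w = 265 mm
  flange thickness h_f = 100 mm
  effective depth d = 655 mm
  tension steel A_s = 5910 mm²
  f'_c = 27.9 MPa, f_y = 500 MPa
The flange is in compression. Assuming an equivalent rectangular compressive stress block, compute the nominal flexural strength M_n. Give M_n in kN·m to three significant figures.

M_n ≈ 1640 kN·m

Tension: T = A_s f_y = 5910 × 500 = 2955000 N.
Try a within the flange: a = T/(0.85 f'_c b_f) = 2955000/(0.85 × 27.9 × 790) = 157.73 mm.
a = 157.73 > h_f = 100 mm: the block extends into the web. Split into flange-overhang and web parts.
C_f = 0.85 f'_c (b_f − b_w) h_f = 0.85 × 27.9 × (790 − 265) × 100 = 1245038 N.
Remaining web compression depth: a_w = (T − C_f)/(0.85 f'_c b_w) = (2955000 − 1245038)/(0.85 × 27.9 × 265) = 272.09 mm.
M_n = C_f(d − h_f/2) + (T − C_f)(d − a_w/2) = 1245038 × (655 − 50) + 1709962 × (655 − 136.045) = 753.25 + 887.39 = 1640.64 × 10⁶ N·mm.
M_n = 1640.64 kN·m.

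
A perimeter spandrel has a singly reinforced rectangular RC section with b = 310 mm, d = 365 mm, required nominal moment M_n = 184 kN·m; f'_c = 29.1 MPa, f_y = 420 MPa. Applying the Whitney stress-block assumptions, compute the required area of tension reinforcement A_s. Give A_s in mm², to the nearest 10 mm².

A_s ≈ 1330 mm²

With M_n = 0.85 f'_c a b (d − a/2), solve the quadratic for a:
a = d − √(d² − 2M_n/(0.85 f'_c b)) = 365 − √(365² − 2 × 184×10⁶/(0.85 × 29.1 × 310)) = 73.05 mm.
A_s = 0.85 f'_c a b / f_y = 0.85 × 29.1 × 73.05 × 310 / 420 = 1333.7 mm².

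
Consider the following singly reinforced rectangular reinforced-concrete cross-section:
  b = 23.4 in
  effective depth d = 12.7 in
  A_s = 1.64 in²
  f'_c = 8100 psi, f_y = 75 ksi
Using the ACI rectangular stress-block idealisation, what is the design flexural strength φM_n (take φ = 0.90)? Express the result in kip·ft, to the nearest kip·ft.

T = A_s f_y = 1.64 × 75 = 123 kips.
a = T/(0.85 f'_c b) = 123/(0.85 × 8.1 × 23.4) = 0.763 in.
M_n = T(d − a/2) = 123 × (12.7 − 0.3815) = 1515.2 kip·in = 1515.2/12 = 126.27 kip·ft.
φM_n = 0.90 × 126.27 = 113.64 kip·ft.

φM_n ≈ 114 kip·ft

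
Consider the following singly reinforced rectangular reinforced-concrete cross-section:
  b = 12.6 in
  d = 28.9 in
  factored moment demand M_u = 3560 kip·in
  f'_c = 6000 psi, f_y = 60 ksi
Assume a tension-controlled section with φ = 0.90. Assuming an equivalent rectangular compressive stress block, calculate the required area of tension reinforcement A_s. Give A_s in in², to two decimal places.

A_s ≈ 2.37 in²

M_n = M_u/φ = 3560/0.90 = 3955.56 kip·in.
From M_n = 0.85 f'_c a b (d − a/2):
a = d − √(d² − 2M_n/(0.85 f'_c b)) = 28.9 − √(28.9² − 2 × 3955.56/(0.85 × 6 × 12.6)) = 2.215 in.
A_s = 0.85 f'_c a b / f_y = 0.85 × 6 × 2.215 × 12.6 / 60 = 2.372 in².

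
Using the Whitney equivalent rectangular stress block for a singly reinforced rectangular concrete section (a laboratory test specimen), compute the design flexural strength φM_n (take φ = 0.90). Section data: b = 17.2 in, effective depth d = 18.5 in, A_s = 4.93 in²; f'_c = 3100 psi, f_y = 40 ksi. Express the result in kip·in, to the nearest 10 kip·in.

φM_n ≈ 2900 kip·in

T = A_s f_y = 4.93 × 40 = 197.2 kips.
a = T/(0.85 f'_c b) = 197.2/(0.85 × 3.1 × 17.2) = 4.351 in.
M_n = T(d − a/2) = 197.2 × (18.5 − 2.1755) = 3219.2 kip·in.
φM_n = 0.90 × 3219.2 = 2897.3 kip·in.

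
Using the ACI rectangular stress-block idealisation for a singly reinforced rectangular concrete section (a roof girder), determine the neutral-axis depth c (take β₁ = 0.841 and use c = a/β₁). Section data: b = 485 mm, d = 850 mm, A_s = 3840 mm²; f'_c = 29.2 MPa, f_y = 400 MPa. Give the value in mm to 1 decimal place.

T = A_s f_y = 3840 × 400 = 1536000 N = 1536 kN.
Setting C = 0.85 f'_c a b equal to T: a = 1536000/(0.85 × 29.2 × 485) = 127.599 mm.
With β₁ = 0.841, c = a/β₁ = 127.599/0.841 = 151.7 mm.

c ≈ 151.7 mm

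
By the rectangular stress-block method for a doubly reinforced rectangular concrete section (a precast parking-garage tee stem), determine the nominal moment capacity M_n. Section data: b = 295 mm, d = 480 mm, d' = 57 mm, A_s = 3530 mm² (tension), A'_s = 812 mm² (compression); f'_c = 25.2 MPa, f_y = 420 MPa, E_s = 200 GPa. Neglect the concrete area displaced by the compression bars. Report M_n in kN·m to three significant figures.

M_n ≈ 589 kN·m

Assume both tension and compression steel yield.
Net tension couple steel: A_s − A'_s = 2718 mm².
a = (A_s − A'_s) f_y / (0.85 f'_c b) = 1141560/(0.85 × 25.2 × 295) = 180.66 mm.
c = a/β₁ = 180.66/0.85 = 212.54 mm; ε'_s = 0.003(c − d')/c = 0.0022 ≥ f_y/E_s = 0.0021, so compression steel does yield.
M_n = (A_s − A'_s) f_y (d − a/2) + A'_s f_y (d − d') = [1141560 × (480 − 90.33) + 341040 × (480 − 57)] × 10⁻⁶ = 444.83 + 144.26 = 589.09 kN·m.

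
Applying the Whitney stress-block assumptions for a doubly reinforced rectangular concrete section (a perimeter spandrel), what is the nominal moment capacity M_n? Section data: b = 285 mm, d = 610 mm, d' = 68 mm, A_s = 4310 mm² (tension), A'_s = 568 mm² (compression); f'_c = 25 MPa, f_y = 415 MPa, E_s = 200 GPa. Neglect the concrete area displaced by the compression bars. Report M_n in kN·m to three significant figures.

M_n ≈ 876 kN·m

Assume both tension and compression steel yield.
Net tension couple steel: A_s − A'_s = 3742 mm².
a = (A_s − A'_s) f_y / (0.85 f'_c b) = 1552930/(0.85 × 25 × 285) = 256.42 mm.
c = a/β₁ = 256.42/0.85 = 301.67 mm; ε'_s = 0.003(c − d')/c = 0.0023 ≥ f_y/E_s = 0.0021, so compression steel does yield.
M_n = (A_s − A'_s) f_y (d − a/2) + A'_s f_y (d − d') = [1552930 × (610 − 128.21) + 235720 × (610 − 68)] × 10⁻⁶ = 748.19 + 127.76 = 875.95 kN·m.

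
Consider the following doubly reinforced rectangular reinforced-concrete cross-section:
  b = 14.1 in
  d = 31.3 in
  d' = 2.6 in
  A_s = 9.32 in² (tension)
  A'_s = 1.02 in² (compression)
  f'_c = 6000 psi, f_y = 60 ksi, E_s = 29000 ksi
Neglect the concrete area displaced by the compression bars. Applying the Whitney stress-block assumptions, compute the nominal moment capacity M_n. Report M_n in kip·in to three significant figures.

Assume both steels yield.
a = (A_s − A'_s) f_y/(0.85 f'_c b) = (9.32 − 1.02) × 60/(0.85 × 6 × 14.1) = 6.925 in.
c = a/β₁ = 6.925/0.75 = 9.233 in; ε'_s = 0.003(c − d')/c = 0.0022 ≥ ε_y = 0.0021, so the compression steel yields.
M_n = (A_s − A'_s) f_y (d − a/2) + A'_s f_y (d − d') = 498 × (31.3 − 3.4625) + 61.2 × (31.3 − 2.6) = 13863.1 + 1756.4 = 15619.5 kip·in.

M_n ≈ 15600 kip·in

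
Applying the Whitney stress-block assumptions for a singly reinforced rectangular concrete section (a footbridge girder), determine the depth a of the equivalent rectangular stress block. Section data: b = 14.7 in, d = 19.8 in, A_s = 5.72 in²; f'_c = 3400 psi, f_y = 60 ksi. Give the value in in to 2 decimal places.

a ≈ 8.08 in

T = A_s f_y = 5.72 × 60 = 343.2 kips.
a = T/(0.85 f'_c b) = 343.2/(0.85 × 3.4 × 14.7) = 8.08 in.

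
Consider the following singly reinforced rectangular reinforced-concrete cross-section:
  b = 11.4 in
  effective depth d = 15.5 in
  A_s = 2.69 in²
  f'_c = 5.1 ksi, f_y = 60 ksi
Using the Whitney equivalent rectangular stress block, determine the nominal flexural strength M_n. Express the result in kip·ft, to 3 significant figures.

T = A_s f_y = 2.69 × 60 = 161.4 kips.
a = T/(0.85 f'_c b) = 161.4/(0.85 × 5.1 × 11.4) = 3.266 in.
M_n = T(d − a/2) = 161.4 × (15.5 − 1.633) = 2238.1 kip·in = 2238.1/12 = 186.51 kip·ft.

M_n ≈ 187 kip·ft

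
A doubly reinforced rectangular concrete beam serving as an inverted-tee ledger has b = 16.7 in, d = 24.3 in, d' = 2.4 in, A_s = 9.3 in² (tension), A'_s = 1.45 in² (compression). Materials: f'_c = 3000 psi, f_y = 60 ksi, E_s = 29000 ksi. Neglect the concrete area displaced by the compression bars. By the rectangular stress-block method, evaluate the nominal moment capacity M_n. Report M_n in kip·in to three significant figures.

M_n ≈ 10700 kip·in

Assume both steels yield.
a = (A_s − A'_s) f_y/(0.85 f'_c b) = (9.3 − 1.45) × 60/(0.85 × 3 × 16.7) = 11.060 in.
c = a/β₁ = 11.060/0.85 = 13.012 in; ε'_s = 0.003(c − d')/c = 0.0024 ≥ ε_y = 0.0021, so the compression steel yields.
M_n = (A_s − A'_s) f_y (d − a/2) + A'_s f_y (d − d') = 471 × (24.3 − 5.53) + 87 × (24.3 − 2.4) = 8840.7 + 1905.3 = 10746.0 kip·in.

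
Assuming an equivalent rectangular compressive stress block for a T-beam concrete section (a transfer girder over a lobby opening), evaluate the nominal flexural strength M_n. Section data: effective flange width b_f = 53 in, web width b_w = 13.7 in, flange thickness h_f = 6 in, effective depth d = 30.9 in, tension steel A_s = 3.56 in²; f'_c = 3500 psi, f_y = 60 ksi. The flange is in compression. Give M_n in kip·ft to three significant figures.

Tension: T = A_s f_y = 3.56 × 60 = 213.6 kips.
Try a within the flange: a = T/(0.85 f'_c b_f) = 213.6/(0.85 × 3.5 × 53) = 1.355 in.
Since a = 1.355 ≤ h_f = 6 in, the stress block lies entirely in the flange; analyse as a rectangular beam of width b_f.
M_n = T(d − a/2) = 213.6 × (30.9 − 0.6775) = 6455.5 kip·in.
M_n = 6455.5/12 = 537.96 kip·ft.

M_n ≈ 538 kip·ft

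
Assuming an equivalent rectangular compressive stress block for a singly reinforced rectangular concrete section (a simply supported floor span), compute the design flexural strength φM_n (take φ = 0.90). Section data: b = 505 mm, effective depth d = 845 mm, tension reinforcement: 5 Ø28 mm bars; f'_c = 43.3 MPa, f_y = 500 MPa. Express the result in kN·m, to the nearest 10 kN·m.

A_s = 5 × 616 = 3080 mm².
T = A_s f_y = 3080 × 500 = 1540000 N = 1540 kN.
From C = T: a = T/(0.85 f'_c b) = 1540000/(0.85 × 43.3 × 505) = 82.86 mm.
M_n = T(d − a/2) = 1540 kN × (845 − 41.43) mm = 1237.50 kN·m.
φM_n = 0.90 × 1237.50 = 1113.75 kN·m.

φM_n ≈ 1110 kN·m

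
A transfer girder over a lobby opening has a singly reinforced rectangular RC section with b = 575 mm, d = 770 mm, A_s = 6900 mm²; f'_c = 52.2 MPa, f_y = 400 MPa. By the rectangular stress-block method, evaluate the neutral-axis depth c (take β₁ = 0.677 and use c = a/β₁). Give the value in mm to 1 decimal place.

c ≈ 159.8 mm

T = A_s f_y = 6900 × 400 = 2760000 N = 2760 kN.
Setting C = 0.85 f'_c a b equal to T: a = 2760000/(0.85 × 52.2 × 575) = 108.181 mm.
With β₁ = 0.677, c = a/β₁ = 108.181/0.677 = 159.8 mm.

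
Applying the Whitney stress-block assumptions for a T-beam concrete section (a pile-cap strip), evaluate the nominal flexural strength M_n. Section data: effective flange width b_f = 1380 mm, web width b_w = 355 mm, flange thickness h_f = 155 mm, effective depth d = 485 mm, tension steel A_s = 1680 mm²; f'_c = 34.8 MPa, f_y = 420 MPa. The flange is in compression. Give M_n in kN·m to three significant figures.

Tension: T = A_s f_y = 1680 × 420 = 705600 N.
Try a within the flange: a = T/(0.85 f'_c b_f) = 705600/(0.85 × 34.8 × 1380) = 17.29 mm.
Since a = 17.29 ≤ h_f = 155 mm, the stress block lies entirely in the flange; analyse as a rectangular beam of width b_f.
M_n = T(d − a/2) = 705600 × (485 − 8.645) = 336.12 × 10⁶ N·mm.
M_n = 336.12 kN·m.

M_n ≈ 336 kN·m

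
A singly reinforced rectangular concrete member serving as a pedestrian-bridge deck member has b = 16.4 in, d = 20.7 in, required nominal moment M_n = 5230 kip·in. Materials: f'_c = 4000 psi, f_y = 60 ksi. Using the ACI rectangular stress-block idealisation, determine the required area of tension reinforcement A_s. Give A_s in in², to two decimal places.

From M_n = 0.85 f'_c a b (d − a/2):
a = d − √(d² − 2M_n/(0.85 f'_c b)) = 20.7 − √(20.7² − 2 × 5230/(0.85 × 4 × 16.4)) = 5.179 in.
A_s = 0.85 f'_c a b / f_y = 0.85 × 4 × 5.179 × 16.4 / 60 = 4.813 in².

A_s ≈ 4.81 in²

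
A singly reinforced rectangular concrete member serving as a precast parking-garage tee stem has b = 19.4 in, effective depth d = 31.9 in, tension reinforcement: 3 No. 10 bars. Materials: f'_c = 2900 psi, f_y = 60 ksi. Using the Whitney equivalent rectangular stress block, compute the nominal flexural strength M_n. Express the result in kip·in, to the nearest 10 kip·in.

A_s = 3 × 1.27 = 3.81 in².
T = A_s f_y = 3.81 × 60 = 228.6 kips.
a = T/(0.85 f'_c b) = 228.6/(0.85 × 2.9 × 19.4) = 4.780 in.
M_n = T(d − a/2) = 228.6 × (31.9 − 2.39) = 6746.0 kip·in.

M_n ≈ 6750 kip·in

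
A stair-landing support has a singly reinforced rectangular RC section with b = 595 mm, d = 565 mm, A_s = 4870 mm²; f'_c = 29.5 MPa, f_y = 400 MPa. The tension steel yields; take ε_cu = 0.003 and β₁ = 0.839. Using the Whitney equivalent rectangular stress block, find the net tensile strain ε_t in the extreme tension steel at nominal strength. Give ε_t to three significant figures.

a = A_s f_y/(0.85 f'_c b) = 130.57 mm.
β₁ = 0.839, so c = a/β₁ = 130.57/0.839 = 155.63 mm.
From the linear strain diagram with ε_cu = 0.003: ε_t = 0.003 (d − c)/c = 0.003 × (565 − 155.63)/155.63 = 0.00789.
Since ε_t ≥ 0.005, the section is tension-controlled.

ε_t ≈ 0.00789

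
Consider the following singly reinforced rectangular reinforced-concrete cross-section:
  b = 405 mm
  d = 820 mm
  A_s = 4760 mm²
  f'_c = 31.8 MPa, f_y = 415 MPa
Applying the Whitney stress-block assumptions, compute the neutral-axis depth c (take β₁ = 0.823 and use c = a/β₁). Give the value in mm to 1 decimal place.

T = A_s f_y = 4760 × 415 = 1975400 N = 1975.4 kN.
Setting C = 0.85 f'_c a b equal to T: a = 1975400/(0.85 × 31.8 × 405) = 180.449 mm.
With β₁ = 0.823, c = a/β₁ = 180.449/0.823 = 219.3 mm.

c ≈ 219.3 mm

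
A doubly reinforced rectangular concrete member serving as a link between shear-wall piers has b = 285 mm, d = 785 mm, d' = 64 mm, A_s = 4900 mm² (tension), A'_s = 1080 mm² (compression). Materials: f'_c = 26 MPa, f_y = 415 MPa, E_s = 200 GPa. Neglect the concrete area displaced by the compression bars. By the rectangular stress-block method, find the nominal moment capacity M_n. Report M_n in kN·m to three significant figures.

Assume both tension and compression steel yield.
Net tension couple steel: A_s − A'_s = 3820 mm².
a = (A_s − A'_s) f_y / (0.85 f'_c b) = 1585300/(0.85 × 26 × 285) = 251.69 mm.
c = a/β₁ = 251.69/0.85 = 296.11 mm; ε'_s = 0.003(c − d')/c = 0.0024 ≥ f_y/E_s = 0.0021, so compression steel does yield.
M_n = (A_s − A'_s) f_y (d − a/2) + A'_s f_y (d − d') = [1585300 × (785 − 125.845) + 448200 × (785 − 64)] × 10⁻⁶ = 1044.96 + 323.15 = 1368.11 kN·m.

M_n ≈ 1370 kN·m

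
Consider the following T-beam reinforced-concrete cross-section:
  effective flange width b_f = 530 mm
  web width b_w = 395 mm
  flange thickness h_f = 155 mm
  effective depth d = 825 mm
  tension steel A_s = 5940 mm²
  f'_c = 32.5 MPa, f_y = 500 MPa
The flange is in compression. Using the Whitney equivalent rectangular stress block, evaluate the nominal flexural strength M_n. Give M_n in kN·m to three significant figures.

Tension: T = A_s f_y = 5940 × 500 = 2970000 N.
Try a within the flange: a = T/(0.85 f'_c b_f) = 2970000/(0.85 × 32.5 × 530) = 202.85 mm.
a = 202.85 > h_f = 155 mm: the block extends into the web. Split into flange-overhang and web parts.
C_f = 0.85 f'_c (b_f − b_w) h_f = 0.85 × 32.5 × (530 − 395) × 155 = 578053 N.
Remaining web compression depth: a_w = (T − C_f)/(0.85 f'_c b_w) = (2970000 − 578053)/(0.85 × 32.5 × 395) = 219.21 mm.
M_n = C_f(d − h_f/2) + (T − C_f)(d − a_w/2) = 578053 × (825 − 77.5) + 2391947 × (825 − 109.605) = 432.09 + 1711.19 = 2143.28 × 10⁶ N·mm.
M_n = 2143.28 kN·m.

M_n ≈ 2140 kN·m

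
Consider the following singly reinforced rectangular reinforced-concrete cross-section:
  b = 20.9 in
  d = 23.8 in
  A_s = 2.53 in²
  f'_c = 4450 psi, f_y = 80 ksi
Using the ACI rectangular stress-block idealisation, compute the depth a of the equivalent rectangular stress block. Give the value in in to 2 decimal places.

a ≈ 2.56 in

T = A_s f_y = 2.53 × 80 = 202.4 kips.
a = T/(0.85 f'_c b) = 202.4/(0.85 × 4.45 × 20.9) = 2.56 in.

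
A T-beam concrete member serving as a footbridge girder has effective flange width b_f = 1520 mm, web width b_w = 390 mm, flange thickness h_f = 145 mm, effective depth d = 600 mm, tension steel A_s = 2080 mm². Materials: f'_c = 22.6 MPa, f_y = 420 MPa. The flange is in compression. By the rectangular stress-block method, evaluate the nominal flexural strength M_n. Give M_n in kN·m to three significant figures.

Tension: T = A_s f_y = 2080 × 420 = 873600 N.
Try a within the flange: a = T/(0.85 f'_c b_f) = 873600/(0.85 × 22.6 × 1520) = 29.92 mm.
Since a = 29.92 ≤ h_f = 145 mm, the stress block lies entirely in the flange; analyse as a rectangular beam of width b_f.
M_n = T(d − a/2) = 873600 × (600 − 14.96) = 511.09 × 10⁶ N·mm.
M_n = 511.09 kN·m.

M_n ≈ 511 kN·m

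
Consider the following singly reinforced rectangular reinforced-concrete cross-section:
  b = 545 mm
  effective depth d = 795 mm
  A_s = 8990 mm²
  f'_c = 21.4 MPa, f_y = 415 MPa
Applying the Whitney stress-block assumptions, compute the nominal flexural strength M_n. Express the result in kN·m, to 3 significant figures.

M_n ≈ 2260 kN·m

T = A_s f_y = 8990 × 415 = 3730850 N = 3730.85 kN.
From C = T: a = T/(0.85 f'_c b) = 3730850/(0.85 × 21.4 × 545) = 376.34 mm.
M_n = T(d − a/2) = 3730.85 kN × (795 − 188.17) mm = 2263.99 kN·m.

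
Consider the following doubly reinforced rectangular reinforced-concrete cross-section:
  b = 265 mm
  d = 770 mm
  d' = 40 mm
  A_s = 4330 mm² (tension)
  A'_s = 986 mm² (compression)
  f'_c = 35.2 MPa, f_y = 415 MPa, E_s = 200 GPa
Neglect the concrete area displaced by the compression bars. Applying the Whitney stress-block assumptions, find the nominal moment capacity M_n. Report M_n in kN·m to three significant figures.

M_n ≈ 1250 kN·m

Assume both tension and compression steel yield.
Net tension couple steel: A_s − A'_s = 3344 mm².
a = (A_s − A'_s) f_y / (0.85 f'_c b) = 1387760/(0.85 × 35.2 × 265) = 175.03 mm.
c = a/β₁ = 175.03/0.799 = 219.06 mm; ε'_s = 0.003(c − d')/c = 0.0025 ≥ f_y/E_s = 0.0021, so compression steel does yield.
M_n = (A_s − A'_s) f_y (d − a/2) + A'_s f_y (d − d') = [1387760 × (770 − 87.515) + 409190 × (770 − 40)] × 10⁻⁶ = 947.13 + 298.71 = 1245.84 kN·m.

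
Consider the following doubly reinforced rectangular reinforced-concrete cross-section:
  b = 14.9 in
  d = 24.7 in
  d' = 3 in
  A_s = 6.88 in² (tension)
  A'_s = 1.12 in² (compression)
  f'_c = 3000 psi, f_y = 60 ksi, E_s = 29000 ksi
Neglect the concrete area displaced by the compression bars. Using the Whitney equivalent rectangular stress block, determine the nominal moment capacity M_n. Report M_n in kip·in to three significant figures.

M_n ≈ 8420 kip·in

Assume both steels yield.
a = (A_s − A'_s) f_y/(0.85 f'_c b) = (6.88 − 1.12) × 60/(0.85 × 3 × 14.9) = 9.096 in.
c = a/β₁ = 9.096/0.85 = 10.701 in; ε'_s = 0.003(c − d')/c = 0.0022 ≥ ε_y = 0.0021, so the compression steel yields.
M_n = (A_s − A'_s) f_y (d − a/2) + A'_s f_y (d − d') = 345.6 × (24.7 − 4.548) + 67.2 × (24.7 − 3) = 6964.5 + 1458.2 = 8422.7 kip·in.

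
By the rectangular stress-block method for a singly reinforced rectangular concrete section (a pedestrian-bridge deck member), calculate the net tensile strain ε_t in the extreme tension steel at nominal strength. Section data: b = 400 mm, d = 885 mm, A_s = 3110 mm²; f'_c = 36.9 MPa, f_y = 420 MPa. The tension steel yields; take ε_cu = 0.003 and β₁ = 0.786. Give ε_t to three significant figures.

ε_t ≈ 0.0170

a = A_s f_y/(0.85 f'_c b) = 104.11 mm.
β₁ = 0.786, so c = a/β₁ = 104.11/0.786 = 132.46 mm.
From the linear strain diagram with ε_cu = 0.003: ε_t = 0.003 (d − c)/c = 0.003 × (885 − 132.46)/132.46 = 0.0170.
Since ε_t ≥ 0.005, the section is tension-controlled.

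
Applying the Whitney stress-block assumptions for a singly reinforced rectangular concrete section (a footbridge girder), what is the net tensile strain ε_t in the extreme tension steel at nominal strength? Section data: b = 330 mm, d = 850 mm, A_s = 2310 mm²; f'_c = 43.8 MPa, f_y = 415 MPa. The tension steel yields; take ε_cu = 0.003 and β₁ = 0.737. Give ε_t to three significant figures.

a = A_s f_y/(0.85 f'_c b) = 78.03 mm.
β₁ = 0.737, so c = a/β₁ = 78.03/0.737 = 105.88 mm.
From the linear strain diagram with ε_cu = 0.003: ε_t = 0.003 (d − c)/c = 0.003 × (850 − 105.88)/105.88 = 0.0211.
Since ε_t ≥ 0.005, the section is tension-controlled.

ε_t ≈ 0.0211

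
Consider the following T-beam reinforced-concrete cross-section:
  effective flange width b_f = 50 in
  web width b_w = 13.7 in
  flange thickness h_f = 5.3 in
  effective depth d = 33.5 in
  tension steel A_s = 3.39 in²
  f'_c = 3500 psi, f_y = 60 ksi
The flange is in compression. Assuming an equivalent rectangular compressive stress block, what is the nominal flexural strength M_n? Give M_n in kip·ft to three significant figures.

M_n ≈ 556 kip·ft

Tension: T = A_s f_y = 3.39 × 60 = 203.4 kips.
Try a within the flange: a = T/(0.85 f'_c b_f) = 203.4/(0.85 × 3.5 × 50) = 1.367 in.
Since a = 1.367 ≤ h_f = 5.3 in, the stress block lies entirely in the flange; analyse as a rectangular beam of width b_f.
M_n = T(d − a/2) = 203.4 × (33.5 − 0.6835) = 6674.9 kip·in.
M_n = 6674.9/12 = 556.24 kip·ft.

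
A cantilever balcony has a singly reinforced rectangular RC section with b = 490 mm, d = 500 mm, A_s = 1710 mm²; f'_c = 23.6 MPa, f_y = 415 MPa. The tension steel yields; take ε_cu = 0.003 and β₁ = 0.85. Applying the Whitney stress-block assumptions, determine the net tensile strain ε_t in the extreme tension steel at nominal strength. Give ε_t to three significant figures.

ε_t ≈ 0.0147

a = A_s f_y/(0.85 f'_c b) = 72.20 mm.
β₁ = 0.85, so c = a/β₁ = 72.20/0.85 = 84.94 mm.
From the linear strain diagram with ε_cu = 0.003: ε_t = 0.003 (d − c)/c = 0.003 × (500 − 84.94)/84.94 = 0.0147.
Since ε_t ≥ 0.005, the section is tension-controlled.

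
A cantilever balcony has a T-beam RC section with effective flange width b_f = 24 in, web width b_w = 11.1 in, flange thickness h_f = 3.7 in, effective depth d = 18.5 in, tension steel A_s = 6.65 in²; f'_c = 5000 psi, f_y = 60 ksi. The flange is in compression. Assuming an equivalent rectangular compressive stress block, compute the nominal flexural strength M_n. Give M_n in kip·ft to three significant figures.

Tension: T = A_s f_y = 6.65 × 60 = 399 kips.
Try a within the flange: a = T/(0.85 f'_c b_f) = 399/(0.85 × 5 × 24) = 3.912 in.
a = 3.912 > h_f = 3.7 in: the block extends into the web. Split into flange-overhang and web parts.
C_f = 0.85 f'_c (b_f − b_w) h_f = 0.85 × 5 × (24 − 11.1) × 3.7 = 202.9 kips.
Remaining web compression depth: a_w = (T − C_f)/(0.85 f'_c b_w) = (399 − 202.9)/(0.85 × 5 × 11.1) = 4.157 in.
M_n = C_f(d − h_f/2) + (T − C_f)(d − a_w/2) = 202.9 × (18.5 − 1.85) + 196.1 × (18.5 − 2.0785) = 3378.3 + 3220.3 = 6598.6 kip·in.
M_n = 6598.6/12 = 549.88 kip·ft.

M_n ≈ 550 kip·ft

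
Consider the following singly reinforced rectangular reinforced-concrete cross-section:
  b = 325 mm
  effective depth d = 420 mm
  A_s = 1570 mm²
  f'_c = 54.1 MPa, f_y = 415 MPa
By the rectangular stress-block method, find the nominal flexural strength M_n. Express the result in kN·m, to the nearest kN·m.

T = A_s f_y = 1570 × 415 = 651550 N = 651.55 kN.
From C = T: a = T/(0.85 f'_c b) = 651550/(0.85 × 54.1 × 325) = 43.60 mm.
M_n = T(d − a/2) = 651.55 kN × (420 − 21.8) mm = 259.45 kN·m.

M_n ≈ 259 kN·m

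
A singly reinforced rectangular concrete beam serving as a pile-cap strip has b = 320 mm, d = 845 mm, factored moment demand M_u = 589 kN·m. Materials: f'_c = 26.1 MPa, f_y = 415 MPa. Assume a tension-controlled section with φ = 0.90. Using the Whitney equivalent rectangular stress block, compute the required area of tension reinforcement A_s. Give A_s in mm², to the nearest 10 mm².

A_s ≈ 2010 mm²

M_n = M_u/φ = 589/0.90 = 654.444 kN·m.
With M_n = 0.85 f'_c a b (d − a/2), solve the quadratic for a:
a = d − √(d² − 2M_n/(0.85 f'_c b)) = 845 − √(845² − 2 × 654.444×10⁶/(0.85 × 26.1 × 320)) = 117.23 mm.
A_s = 0.85 f'_c a b / f_y = 0.85 × 26.1 × 117.23 × 320 / 415 = 2005.4 mm².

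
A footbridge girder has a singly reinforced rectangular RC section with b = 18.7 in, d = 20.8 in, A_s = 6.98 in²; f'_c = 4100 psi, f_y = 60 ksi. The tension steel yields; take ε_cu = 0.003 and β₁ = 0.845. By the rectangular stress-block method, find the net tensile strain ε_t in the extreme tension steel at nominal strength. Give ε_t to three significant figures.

a = A_s f_y/(0.85 f'_c b) = 6.426 in.
β₁ = 0.845, so c = a/β₁ = 6.426/0.845 = 7.605 in.
From the linear strain diagram with ε_cu = 0.003: ε_t = 0.003 (d − c)/c = 0.003 × (20.8 − 7.605)/7.605 = 0.00521.
Since ε_t ≥ 0.005, the section is tension-controlled.

ε_t ≈ 0.00521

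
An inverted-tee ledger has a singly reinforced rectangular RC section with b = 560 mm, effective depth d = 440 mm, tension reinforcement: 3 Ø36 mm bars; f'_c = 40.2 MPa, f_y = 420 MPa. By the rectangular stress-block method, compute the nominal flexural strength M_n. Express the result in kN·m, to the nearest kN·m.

A_s = 3 × 1018 = 3054 mm².
T = A_s f_y = 3054 × 420 = 1282680 N = 1282.68 kN.
From C = T: a = T/(0.85 f'_c b) = 1282680/(0.85 × 40.2 × 560) = 67.03 mm.
M_n = T(d − a/2) = 1282.68 kN × (440 − 33.515) mm = 521.39 kN·m.

M_n ≈ 521 kN·m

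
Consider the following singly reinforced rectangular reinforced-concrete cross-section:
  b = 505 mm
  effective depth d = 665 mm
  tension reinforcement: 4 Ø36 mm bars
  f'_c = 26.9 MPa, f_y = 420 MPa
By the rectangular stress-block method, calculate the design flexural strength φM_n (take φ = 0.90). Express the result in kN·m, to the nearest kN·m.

φM_n ≈ 910 kN·m

A_s = 4 × 1018 = 4072 mm².
T = A_s f_y = 4072 × 420 = 1710240 N = 1710.24 kN.
From C = T: a = T/(0.85 f'_c b) = 1710240/(0.85 × 26.9 × 505) = 148.11 mm.
M_n = T(d − a/2) = 1710.24 kN × (665 − 74.055) mm = 1010.66 kN·m.
φM_n = 0.90 × 1010.66 = 909.59 kN·m.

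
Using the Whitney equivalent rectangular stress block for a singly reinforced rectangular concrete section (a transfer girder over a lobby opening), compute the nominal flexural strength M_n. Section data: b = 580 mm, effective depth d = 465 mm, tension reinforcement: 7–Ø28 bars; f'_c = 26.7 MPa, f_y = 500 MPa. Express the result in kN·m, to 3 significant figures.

M_n ≈ 826 kN·m

A_s = 7 × 616 = 4312 mm².
T = A_s f_y = 4312 × 500 = 2156000 N = 2156 kN.
From C = T: a = T/(0.85 f'_c b) = 2156000/(0.85 × 26.7 × 580) = 163.79 mm.
M_n = T(d − a/2) = 2156 kN × (465 − 81.895) mm = 825.97 kN·m.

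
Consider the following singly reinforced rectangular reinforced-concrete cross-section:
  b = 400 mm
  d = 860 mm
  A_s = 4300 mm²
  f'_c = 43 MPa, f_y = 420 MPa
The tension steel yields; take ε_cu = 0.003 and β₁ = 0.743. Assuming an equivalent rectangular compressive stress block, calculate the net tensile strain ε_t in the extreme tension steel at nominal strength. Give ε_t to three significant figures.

a = A_s f_y/(0.85 f'_c b) = 123.53 mm.
β₁ = 0.743, so c = a/β₁ = 123.53/0.743 = 166.26 mm.
From the linear strain diagram with ε_cu = 0.003: ε_t = 0.003 (d − c)/c = 0.003 × (860 − 166.26)/166.26 = 0.0125.
Since ε_t ≥ 0.005, the section is tension-controlled.

ε_t ≈ 0.0125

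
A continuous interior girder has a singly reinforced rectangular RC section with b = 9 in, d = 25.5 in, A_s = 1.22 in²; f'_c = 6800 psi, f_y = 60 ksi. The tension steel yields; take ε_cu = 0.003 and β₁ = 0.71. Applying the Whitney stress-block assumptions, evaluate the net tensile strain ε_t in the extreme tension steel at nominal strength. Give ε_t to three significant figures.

ε_t ≈ 0.0356

a = A_s f_y/(0.85 f'_c b) = 1.407 in.
β₁ = 0.71, so c = a/β₁ = 1.407/0.71 = 1.982 in.
From the linear strain diagram with ε_cu = 0.003: ε_t = 0.003 (d − c)/c = 0.003 × (25.5 − 1.982)/1.982 = 0.0356.
Since ε_t ≥ 0.005, the section is tension-controlled.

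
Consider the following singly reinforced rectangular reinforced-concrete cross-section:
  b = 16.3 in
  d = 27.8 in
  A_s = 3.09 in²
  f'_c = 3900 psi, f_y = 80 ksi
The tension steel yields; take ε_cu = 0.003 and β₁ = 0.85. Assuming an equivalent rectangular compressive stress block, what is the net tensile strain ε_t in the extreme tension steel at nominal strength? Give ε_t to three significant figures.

ε_t ≈ 0.0125

a = A_s f_y/(0.85 f'_c b) = 4.575 in.
β₁ = 0.85, so c = a/β₁ = 4.575/0.85 = 5.382 in.
From the linear strain diagram with ε_cu = 0.003: ε_t = 0.003 (d − c)/c = 0.003 × (27.8 − 5.382)/5.382 = 0.0125.
Since ε_t ≥ 0.005, the section is tension-controlled.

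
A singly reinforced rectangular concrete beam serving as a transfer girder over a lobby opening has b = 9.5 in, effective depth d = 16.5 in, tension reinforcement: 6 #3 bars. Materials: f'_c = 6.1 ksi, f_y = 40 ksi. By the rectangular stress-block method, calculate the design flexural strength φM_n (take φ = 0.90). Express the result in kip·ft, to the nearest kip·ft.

φM_n ≈ 32 kip·ft

A_s = 6 × 0.11 = 0.66 in².
T = A_s f_y = 0.66 × 40 = 26.4 kips.
a = T/(0.85 f'_c b) = 26.4/(0.85 × 6.1 × 9.5) = 0.536 in.
M_n = T(d − a/2) = 26.4 × (16.5 − 0.268) = 428.5 kip·in = 428.5/12 = 35.71 kip·ft.
φM_n = 0.90 × 35.71 = 32.14 kip·ft.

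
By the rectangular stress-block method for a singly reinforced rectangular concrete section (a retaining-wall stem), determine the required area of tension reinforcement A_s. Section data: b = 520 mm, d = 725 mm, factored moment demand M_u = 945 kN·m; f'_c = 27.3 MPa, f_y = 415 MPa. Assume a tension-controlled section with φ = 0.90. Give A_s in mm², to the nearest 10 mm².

A_s ≈ 3840 mm²

M_n = M_u/φ = 945/0.90 = 1050 kN·m.
With M_n = 0.85 f'_c a b (d − a/2), solve the quadratic for a:
a = d − √(d² − 2M_n/(0.85 f'_c b)) = 725 − √(725² − 2 × 1050×10⁶/(0.85 × 27.3 × 520)) = 132.05 mm.
A_s = 0.85 f'_c a b / f_y = 0.85 × 27.3 × 132.05 × 520 / 415 = 3839.5 mm².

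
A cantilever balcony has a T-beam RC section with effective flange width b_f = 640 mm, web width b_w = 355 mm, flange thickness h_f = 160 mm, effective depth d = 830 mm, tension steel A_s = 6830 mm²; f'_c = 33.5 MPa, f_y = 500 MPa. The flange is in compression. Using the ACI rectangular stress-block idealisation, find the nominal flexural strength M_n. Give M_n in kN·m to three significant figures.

Tension: T = A_s f_y = 6830 × 500 = 3415000 N.
Try a within the flange: a = T/(0.85 f'_c b_f) = 3415000/(0.85 × 33.5 × 640) = 187.39 mm.
a = 187.39 > h_f = 160 mm: the block extends into the web. Split into flange-overhang and web parts.
C_f = 0.85 f'_c (b_f − b_w) h_f = 0.85 × 33.5 × (640 − 355) × 160 = 1298460 N.
Remaining web compression depth: a_w = (T − C_f)/(0.85 f'_c b_w) = (3415000 − 1298460)/(0.85 × 33.5 × 355) = 209.38 mm.
M_n = C_f(d − h_f/2) + (T − C_f)(d − a_w/2) = 1298460 × (830 − 80) + 2116540 × (830 − 104.69) = 973.85 + 1535.15 = 2509.00 × 10⁶ N·mm.
M_n = 2509.00 kN·m.

M_n ≈ 2510 kN·m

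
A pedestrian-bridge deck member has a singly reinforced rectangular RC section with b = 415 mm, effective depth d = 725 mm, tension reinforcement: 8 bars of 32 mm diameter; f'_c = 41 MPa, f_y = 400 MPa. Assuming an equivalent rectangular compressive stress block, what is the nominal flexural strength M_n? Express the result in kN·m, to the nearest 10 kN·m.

A_s = 8 × 804 = 6432 mm².
T = A_s f_y = 6432 × 400 = 2572800 N = 2572.8 kN.
From C = T: a = T/(0.85 f'_c b) = 2572800/(0.85 × 41 × 415) = 177.89 mm.
M_n = T(d − a/2) = 2572.8 kN × (725 − 88.945) mm = 1636.44 kN·m.

M_n ≈ 1640 kN·m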